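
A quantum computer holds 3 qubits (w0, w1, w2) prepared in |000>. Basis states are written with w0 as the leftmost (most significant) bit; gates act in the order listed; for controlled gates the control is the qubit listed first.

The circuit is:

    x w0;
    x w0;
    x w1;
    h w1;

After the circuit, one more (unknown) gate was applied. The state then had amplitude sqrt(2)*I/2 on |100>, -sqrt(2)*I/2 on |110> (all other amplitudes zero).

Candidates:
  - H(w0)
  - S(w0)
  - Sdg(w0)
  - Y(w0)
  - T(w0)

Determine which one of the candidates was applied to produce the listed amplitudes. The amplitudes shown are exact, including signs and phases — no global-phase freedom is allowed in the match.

The applied gate was Y(w0). Key observation: the block from step 1 through step 2 cancels to the identity and can be dropped.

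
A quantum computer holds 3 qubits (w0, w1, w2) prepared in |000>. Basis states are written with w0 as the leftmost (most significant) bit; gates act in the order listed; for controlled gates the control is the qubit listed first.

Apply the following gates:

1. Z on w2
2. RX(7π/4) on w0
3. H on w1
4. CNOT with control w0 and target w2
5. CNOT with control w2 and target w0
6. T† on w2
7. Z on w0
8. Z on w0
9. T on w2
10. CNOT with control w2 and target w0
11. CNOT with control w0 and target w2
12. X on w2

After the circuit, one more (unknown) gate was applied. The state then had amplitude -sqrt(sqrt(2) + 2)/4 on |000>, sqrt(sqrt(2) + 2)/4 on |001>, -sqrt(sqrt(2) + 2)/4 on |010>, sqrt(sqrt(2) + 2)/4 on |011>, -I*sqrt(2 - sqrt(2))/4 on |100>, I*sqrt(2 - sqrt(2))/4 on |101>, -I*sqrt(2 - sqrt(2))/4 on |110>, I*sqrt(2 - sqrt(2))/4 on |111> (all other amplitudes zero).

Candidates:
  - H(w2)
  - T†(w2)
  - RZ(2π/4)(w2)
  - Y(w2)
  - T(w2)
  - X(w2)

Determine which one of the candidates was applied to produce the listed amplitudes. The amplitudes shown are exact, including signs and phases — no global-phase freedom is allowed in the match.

The unique candidate consistent with the amplitudes is H(w2). Key observation: the block from step 4 through step 11 cancels to the identity and can be dropped.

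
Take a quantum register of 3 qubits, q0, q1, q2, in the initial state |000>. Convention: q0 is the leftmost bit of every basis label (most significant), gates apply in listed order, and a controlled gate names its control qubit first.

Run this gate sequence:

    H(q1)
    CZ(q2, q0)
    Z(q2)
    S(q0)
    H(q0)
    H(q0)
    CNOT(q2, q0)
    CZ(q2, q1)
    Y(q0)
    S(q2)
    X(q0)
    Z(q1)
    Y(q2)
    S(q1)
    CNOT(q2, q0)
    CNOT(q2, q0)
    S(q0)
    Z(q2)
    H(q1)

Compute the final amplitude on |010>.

The amplitude on |010> is 0. Key observation: the block from step 15 through step 16 cancels to the identity and can be dropped.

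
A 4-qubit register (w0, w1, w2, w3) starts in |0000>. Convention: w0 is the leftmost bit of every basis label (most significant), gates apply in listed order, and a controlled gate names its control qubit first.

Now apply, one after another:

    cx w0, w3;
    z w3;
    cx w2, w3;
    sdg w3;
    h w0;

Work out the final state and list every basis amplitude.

The final amplitudes are sqrt(2)/2 on |0000>, sqrt(2)/2 on |1000>, and 0 on every other basis state.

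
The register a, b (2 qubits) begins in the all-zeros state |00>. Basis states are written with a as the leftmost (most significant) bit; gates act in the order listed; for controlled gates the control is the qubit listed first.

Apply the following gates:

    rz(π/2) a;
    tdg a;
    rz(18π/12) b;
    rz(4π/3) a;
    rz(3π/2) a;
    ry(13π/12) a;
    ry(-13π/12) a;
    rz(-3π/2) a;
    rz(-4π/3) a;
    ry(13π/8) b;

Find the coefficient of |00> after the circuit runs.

|00> carries amplitude cos(3*pi/16) in the final state. Key observation: gates 4-9 undo each other exactly, leaving only the rest of the circuit to track.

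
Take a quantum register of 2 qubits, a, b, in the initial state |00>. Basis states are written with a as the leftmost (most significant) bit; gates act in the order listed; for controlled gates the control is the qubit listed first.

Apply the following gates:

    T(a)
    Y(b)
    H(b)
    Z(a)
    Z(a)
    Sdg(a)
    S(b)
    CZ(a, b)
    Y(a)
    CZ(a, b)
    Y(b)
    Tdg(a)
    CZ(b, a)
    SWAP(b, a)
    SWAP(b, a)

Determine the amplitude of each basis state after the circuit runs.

After the circuit, the state carries amplitude 0 on |00>, 0 on |01>, sqrt(2)*exp(3*I*pi/4)/2 on |10>, sqrt(2)*exp(I*pi/4)/2 on |11>. Key observation: the block from step 14 through step 15 cancels to the identity and can be dropped.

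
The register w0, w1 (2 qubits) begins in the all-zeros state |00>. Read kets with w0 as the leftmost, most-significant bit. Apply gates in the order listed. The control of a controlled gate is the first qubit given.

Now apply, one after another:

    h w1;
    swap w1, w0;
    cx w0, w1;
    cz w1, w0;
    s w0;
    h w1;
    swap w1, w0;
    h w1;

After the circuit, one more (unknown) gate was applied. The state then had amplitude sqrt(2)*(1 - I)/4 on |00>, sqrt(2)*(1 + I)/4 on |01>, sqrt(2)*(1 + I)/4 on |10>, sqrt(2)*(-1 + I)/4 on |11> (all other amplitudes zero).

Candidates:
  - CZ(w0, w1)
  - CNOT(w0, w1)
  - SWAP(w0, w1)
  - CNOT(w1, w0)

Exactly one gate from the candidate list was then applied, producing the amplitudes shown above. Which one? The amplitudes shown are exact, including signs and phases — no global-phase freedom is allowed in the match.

The unique candidate consistent with the amplitudes is CZ(w0, w1).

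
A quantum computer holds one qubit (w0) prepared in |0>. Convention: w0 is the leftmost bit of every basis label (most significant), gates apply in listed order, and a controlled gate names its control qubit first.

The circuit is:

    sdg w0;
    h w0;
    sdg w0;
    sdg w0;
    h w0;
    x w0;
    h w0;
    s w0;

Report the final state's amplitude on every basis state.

After the circuit, the state carries amplitude sqrt(2)/2 on |0>, sqrt(2)*I/2 on |1>.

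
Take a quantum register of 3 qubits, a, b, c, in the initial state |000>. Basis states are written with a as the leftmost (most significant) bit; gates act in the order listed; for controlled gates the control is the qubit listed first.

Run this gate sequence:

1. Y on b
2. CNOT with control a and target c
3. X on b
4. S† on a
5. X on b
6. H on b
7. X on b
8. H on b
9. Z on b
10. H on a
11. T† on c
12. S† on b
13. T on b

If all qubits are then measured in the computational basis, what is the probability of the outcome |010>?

Outcome |010> occurs with probability 1/2.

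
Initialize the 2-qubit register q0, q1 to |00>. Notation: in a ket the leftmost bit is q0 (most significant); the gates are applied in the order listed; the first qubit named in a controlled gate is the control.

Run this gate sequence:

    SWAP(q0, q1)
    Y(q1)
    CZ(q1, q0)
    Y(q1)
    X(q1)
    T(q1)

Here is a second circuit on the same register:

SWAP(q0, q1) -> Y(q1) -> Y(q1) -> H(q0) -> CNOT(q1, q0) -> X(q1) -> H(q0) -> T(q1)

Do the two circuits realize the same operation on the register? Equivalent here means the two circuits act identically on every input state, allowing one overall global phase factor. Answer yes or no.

No: there is an input state on which the two circuits produce genuinely different outputs (not merely differing by a phase).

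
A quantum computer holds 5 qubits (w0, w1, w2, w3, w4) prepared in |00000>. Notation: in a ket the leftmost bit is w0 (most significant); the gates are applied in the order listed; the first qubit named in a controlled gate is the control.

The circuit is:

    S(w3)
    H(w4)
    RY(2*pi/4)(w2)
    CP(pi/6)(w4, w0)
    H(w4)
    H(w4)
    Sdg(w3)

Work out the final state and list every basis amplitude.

The resulting statevector has amplitude 1/2 on |00000>, 1/2 on |00001>, 1/2 on |00100>, 1/2 on |00101>, and 0 on every other basis state.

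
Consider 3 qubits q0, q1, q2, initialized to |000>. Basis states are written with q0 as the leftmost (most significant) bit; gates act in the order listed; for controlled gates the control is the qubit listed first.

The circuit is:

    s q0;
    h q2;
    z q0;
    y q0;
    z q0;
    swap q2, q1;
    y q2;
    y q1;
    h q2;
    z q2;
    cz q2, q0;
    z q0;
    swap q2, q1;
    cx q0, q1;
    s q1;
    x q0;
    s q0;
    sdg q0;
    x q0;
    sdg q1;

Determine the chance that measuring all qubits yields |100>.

The probability of measuring |100> is 1/4.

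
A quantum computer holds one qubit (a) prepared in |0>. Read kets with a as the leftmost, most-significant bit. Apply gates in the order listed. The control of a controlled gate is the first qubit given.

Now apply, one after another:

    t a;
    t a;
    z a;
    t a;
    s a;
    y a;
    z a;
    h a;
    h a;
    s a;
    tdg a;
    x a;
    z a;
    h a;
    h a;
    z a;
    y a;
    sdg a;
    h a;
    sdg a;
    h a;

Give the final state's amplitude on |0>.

The final state's coefficient on |0> equals sqrt(2)/2. Key observation: gates 14-15 undo each other exactly, leaving only the rest of the circuit to track.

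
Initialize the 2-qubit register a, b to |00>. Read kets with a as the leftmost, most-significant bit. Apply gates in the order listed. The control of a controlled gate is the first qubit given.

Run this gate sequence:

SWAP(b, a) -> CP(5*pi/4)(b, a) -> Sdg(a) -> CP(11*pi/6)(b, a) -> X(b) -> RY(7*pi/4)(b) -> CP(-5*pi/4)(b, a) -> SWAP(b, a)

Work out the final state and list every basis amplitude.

The final amplitudes are -sqrt(2 - sqrt(2))/2 on |00>, 0 on |01>, -sqrt(sqrt(2) + 2)/2 on |10>, 0 on |11>.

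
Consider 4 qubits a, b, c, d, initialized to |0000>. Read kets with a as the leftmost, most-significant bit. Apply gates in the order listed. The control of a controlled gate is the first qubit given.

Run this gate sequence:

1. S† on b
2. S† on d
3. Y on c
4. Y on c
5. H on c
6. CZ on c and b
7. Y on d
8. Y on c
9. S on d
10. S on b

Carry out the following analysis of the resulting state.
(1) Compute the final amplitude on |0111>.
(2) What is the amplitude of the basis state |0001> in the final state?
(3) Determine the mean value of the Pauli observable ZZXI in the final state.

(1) The final state's coefficient on |0111> equals 0.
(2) The final state's coefficient on |0001> equals sqrt(2)*I/2.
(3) The observable ZZXI averages to -1.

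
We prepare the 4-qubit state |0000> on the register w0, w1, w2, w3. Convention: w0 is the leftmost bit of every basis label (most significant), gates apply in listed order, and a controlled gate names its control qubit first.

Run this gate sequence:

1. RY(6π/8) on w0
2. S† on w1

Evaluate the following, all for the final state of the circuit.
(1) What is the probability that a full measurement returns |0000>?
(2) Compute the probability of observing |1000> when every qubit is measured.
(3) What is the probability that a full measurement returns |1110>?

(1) Outcome |0000> occurs with probability 1/2 - sqrt(2)/4.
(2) Outcome |1000> occurs with probability sqrt(2)/4 + 1/2.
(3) Outcome |1110> occurs with probability 0.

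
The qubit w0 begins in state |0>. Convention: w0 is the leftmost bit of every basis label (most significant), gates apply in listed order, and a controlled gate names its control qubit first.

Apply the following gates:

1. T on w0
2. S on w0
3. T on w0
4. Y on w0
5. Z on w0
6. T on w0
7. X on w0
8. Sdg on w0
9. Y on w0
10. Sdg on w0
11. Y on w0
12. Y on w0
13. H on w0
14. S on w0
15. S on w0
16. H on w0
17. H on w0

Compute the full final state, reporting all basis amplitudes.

The resulting statevector has amplitude -sqrt(2)*exp(3*I*pi/4)/2 on |0>, -sqrt(2)*exp(3*I*pi/4)/2 on |1>.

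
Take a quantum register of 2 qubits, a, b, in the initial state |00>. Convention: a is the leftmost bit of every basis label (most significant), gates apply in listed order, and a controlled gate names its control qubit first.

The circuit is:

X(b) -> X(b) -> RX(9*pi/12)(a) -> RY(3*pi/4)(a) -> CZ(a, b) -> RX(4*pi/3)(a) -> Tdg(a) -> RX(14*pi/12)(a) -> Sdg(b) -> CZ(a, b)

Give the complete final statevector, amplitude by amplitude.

After the circuit, the state carries amplitude (-4 - 2*sqrt(3) + sqrt(6) + 3*sqrt(2) + (-4 - sqrt(6) + sqrt(2) + 2*sqrt(3) - sqrt(6)*I - 2*I + sqrt(2)*I)*exp(I*pi/4) + 2*I + sqrt(6)*I + 3*sqrt(2)*I)*exp(3*I*pi/4)/16 on |00>, 0 on |01>, (-2*sqrt(3) - sqrt(6) + 4 + 3*sqrt(2) - 3*sqrt(2)*I + 2*I + sqrt(6)*I + (sqrt(2) + sqrt(6) + 2*sqrt(3) + 4 - sqrt(6)*I - 2*I - sqrt(2)*I)*exp(I*pi/4))*exp(3*I*pi/4)/16 on |10>, 0 on |11>.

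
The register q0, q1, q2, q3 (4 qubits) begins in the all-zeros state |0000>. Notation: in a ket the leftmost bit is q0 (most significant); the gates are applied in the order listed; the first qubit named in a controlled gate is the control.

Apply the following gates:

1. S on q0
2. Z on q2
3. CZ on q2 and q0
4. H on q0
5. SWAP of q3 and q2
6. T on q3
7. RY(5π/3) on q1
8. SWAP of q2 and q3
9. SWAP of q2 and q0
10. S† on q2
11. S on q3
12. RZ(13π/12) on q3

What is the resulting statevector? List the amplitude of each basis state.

The resulting statevector has amplitude sqrt(6)*exp(11*I*pi/24)/4 on |0000>, -sqrt(6)*exp(23*I*pi/24)/4 on |0010>, -sqrt(2)*exp(11*I*pi/24)/4 on |0100>, sqrt(2)*exp(23*I*pi/24)/4 on |0110>, and 0 on every other basis state.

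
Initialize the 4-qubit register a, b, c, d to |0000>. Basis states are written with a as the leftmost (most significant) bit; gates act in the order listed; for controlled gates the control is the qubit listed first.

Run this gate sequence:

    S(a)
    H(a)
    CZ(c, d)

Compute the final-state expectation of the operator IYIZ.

The observable IYIZ averages to 0.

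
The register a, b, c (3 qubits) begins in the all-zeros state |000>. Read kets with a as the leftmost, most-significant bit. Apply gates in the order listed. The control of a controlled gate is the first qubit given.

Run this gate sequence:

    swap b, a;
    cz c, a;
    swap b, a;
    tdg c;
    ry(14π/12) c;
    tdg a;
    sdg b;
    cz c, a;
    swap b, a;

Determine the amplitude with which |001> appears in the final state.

The amplitude on |001> is sqrt(2)/4 + sqrt(6)/4.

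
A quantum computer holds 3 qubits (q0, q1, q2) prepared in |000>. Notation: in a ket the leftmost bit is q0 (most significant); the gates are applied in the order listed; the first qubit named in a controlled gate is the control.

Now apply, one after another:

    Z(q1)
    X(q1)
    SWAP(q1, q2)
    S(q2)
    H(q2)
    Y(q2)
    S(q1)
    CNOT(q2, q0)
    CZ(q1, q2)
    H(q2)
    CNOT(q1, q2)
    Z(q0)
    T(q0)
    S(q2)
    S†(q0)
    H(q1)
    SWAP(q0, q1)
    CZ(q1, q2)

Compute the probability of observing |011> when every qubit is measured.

A full measurement returns |011> with probability 1/8.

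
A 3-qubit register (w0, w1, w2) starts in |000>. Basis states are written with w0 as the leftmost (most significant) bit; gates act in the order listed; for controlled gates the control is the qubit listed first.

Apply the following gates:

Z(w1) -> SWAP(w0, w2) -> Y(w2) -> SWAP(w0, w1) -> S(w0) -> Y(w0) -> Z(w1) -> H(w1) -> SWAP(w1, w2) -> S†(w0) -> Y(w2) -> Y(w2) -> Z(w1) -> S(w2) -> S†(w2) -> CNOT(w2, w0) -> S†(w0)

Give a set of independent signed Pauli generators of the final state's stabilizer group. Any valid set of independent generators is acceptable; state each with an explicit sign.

The stabilizer group can be generated by +XIY, -ZIZ, -IZI, among other valid generating sets. Key observation: the block from step 14 through step 15 cancels to the identity and can be dropped.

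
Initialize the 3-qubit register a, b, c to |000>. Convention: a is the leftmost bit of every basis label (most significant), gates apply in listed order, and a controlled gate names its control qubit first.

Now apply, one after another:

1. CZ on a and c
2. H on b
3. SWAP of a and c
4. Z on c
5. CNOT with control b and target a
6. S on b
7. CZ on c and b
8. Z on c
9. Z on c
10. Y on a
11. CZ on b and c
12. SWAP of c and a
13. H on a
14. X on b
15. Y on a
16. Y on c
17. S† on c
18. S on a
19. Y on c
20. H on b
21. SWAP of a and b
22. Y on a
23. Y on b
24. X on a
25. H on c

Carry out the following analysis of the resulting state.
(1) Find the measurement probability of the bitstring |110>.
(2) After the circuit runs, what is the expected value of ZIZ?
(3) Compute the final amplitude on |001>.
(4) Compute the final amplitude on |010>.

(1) The probability of measuring |110> is 1/4.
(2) The observable ZIZ averages to -1.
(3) |001> carries amplitude I/2 in the final state.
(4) The amplitude on |010> is 0.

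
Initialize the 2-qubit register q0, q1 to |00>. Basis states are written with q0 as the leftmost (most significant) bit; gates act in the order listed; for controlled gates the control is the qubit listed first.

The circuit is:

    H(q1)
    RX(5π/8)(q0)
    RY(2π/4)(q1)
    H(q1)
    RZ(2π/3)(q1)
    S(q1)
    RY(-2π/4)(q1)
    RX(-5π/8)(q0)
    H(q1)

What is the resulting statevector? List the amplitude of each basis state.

The resulting statevector has amplitude -sqrt(2)*exp(5*I*pi/6)/2 on |00>, -sqrt(2)*exp(2*I*pi/3)/2 on |01>, 0 on |10>, 0 on |11>.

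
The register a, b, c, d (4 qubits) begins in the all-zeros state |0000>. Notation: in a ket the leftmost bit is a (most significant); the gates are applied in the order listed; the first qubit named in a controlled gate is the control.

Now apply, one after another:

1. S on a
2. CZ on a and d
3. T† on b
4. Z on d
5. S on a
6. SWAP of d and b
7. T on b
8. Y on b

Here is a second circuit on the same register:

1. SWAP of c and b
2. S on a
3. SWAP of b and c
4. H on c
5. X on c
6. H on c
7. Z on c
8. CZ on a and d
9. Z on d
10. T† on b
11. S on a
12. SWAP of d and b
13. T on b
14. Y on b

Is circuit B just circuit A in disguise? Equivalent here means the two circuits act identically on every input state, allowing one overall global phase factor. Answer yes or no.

Yes, they are equivalent — the unitaries differ by at most a global phase.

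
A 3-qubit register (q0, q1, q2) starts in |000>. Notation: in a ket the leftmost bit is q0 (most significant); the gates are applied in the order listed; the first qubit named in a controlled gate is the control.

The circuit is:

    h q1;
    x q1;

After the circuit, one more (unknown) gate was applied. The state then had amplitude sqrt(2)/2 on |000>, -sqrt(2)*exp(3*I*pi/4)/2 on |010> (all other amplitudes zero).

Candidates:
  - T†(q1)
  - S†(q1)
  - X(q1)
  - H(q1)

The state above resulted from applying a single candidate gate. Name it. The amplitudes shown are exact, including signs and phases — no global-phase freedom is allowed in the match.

The applied gate was T†(q1).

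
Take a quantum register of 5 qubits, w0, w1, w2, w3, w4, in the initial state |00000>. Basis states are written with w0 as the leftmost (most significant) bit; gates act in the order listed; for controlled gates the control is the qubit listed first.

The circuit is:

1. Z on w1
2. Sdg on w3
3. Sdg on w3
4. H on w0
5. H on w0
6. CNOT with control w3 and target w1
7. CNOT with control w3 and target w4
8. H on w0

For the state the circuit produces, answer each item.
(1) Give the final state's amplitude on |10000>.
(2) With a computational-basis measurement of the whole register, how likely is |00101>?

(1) The amplitude on |10000> is sqrt(2)/2.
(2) A full measurement returns |00101> with probability 0.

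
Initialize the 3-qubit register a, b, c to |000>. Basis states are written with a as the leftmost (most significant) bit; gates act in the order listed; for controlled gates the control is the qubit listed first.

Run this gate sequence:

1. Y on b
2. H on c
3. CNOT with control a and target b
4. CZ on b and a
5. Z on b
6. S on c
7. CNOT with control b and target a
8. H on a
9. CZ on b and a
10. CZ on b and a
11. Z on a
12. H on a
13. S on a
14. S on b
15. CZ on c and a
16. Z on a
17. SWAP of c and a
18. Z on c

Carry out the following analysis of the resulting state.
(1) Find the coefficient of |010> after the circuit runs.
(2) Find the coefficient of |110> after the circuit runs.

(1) |010> carries amplitude sqrt(2)/2 in the final state.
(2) The amplitude on |110> is sqrt(2)*I/2.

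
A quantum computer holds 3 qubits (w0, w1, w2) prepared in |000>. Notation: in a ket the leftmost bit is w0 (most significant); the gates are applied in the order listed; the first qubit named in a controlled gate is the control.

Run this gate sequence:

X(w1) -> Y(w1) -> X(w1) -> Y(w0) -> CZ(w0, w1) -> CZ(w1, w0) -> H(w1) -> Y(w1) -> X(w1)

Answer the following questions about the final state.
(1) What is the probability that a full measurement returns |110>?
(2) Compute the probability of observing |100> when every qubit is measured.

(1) Outcome |110> occurs with probability 1/2.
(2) The probability of measuring |100> is 1/2.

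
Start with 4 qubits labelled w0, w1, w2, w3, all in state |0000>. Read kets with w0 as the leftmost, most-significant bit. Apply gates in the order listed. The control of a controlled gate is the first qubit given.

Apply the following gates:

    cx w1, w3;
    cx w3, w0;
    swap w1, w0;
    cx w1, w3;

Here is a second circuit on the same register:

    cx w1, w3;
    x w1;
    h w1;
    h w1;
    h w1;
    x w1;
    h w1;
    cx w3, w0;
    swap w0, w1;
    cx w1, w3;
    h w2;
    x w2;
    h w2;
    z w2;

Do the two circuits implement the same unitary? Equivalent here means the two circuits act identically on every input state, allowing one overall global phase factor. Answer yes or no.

No: there is an input state on which the two circuits produce genuinely different outputs (not merely differing by a phase).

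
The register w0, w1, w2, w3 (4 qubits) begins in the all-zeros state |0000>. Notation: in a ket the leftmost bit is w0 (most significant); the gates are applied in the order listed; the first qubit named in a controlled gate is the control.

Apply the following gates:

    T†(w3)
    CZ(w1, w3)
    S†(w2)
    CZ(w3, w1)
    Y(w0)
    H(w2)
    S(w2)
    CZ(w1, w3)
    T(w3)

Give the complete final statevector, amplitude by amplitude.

The final amplitudes are sqrt(2)*I/2 on |1000>, -sqrt(2)/2 on |1010>, and 0 on every other basis state.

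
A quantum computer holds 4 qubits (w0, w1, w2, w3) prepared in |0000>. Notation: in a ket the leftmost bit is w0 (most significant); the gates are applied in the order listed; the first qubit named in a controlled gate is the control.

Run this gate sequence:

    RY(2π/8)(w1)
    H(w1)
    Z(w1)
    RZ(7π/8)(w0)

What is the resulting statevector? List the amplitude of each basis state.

After the circuit, the state carries amplitude sqrt(2)*(-sqrt(sqrt(2) + 2) - sqrt(2 - sqrt(2)))*exp(9*I*pi/16)/4 on |0000>, sqrt(2)*(-sqrt(2 - sqrt(2)) + sqrt(sqrt(2) + 2))*exp(9*I*pi/16)/4 on |0100>, and 0 on every other basis state.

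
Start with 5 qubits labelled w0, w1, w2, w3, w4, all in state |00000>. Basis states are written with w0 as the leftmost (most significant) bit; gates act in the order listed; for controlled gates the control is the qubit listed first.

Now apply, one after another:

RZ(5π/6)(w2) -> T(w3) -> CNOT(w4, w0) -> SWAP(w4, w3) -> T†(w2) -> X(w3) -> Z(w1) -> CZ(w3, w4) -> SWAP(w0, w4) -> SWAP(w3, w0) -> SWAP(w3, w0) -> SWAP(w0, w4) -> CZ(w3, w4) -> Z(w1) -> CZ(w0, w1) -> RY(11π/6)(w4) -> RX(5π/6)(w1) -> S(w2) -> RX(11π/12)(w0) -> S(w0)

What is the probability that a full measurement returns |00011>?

Outcome |00011> occurs with probability -sqrt(3)/8 - 3*sqrt(6)/128 + 5*sqrt(2)/128 + 7/32. Key observation: the block from step 7 through step 14 cancels to the identity and can be dropped.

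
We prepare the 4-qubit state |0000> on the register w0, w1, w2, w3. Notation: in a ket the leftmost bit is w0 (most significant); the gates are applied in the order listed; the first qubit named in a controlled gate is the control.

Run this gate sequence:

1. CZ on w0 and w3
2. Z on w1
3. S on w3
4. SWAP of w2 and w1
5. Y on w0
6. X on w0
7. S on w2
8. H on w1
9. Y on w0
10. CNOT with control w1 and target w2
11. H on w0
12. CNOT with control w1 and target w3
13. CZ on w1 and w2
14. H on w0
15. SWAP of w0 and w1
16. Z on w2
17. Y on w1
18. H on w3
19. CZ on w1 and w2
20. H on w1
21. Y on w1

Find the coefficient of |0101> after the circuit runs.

|0101> carries amplitude -sqrt(2)/4 in the final state.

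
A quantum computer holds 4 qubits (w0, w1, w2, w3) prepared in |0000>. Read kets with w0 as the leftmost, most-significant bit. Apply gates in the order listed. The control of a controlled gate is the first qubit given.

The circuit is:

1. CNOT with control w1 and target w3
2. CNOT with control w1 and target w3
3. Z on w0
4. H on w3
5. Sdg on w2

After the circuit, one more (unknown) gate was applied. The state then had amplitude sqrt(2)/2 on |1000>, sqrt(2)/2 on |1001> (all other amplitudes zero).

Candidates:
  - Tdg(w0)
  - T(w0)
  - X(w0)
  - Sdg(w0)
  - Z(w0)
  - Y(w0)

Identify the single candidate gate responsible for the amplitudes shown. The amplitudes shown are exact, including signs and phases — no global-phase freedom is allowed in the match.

The applied gate was X(w0).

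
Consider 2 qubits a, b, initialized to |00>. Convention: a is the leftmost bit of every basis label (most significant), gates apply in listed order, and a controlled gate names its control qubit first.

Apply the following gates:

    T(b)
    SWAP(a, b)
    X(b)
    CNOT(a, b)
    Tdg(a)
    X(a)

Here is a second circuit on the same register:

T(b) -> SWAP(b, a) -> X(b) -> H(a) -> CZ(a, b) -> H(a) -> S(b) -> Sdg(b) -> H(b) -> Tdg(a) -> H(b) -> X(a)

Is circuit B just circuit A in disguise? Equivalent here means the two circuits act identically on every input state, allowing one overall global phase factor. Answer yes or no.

No: there is an input state on which the two circuits produce genuinely different outputs (not merely differing by a phase).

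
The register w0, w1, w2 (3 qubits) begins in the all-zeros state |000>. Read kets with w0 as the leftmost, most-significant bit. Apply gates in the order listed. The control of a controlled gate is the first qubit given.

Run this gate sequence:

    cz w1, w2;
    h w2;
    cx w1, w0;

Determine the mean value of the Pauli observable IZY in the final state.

The observable IZY averages to 0.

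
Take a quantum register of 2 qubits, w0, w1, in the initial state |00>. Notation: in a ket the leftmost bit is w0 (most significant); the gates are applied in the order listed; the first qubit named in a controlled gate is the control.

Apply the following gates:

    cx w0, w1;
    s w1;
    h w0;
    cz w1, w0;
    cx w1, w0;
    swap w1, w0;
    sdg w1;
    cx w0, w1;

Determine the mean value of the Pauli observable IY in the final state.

In the final state, IY has expectation -1.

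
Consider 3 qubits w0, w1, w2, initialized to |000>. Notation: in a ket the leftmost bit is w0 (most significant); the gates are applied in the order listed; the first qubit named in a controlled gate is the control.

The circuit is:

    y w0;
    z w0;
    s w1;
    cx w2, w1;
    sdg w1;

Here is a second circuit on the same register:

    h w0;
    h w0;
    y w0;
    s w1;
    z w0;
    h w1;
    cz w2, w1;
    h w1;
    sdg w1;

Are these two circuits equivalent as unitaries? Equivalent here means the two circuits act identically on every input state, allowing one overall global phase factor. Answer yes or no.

Yes — the two circuits implement the same unitary up to a global phase.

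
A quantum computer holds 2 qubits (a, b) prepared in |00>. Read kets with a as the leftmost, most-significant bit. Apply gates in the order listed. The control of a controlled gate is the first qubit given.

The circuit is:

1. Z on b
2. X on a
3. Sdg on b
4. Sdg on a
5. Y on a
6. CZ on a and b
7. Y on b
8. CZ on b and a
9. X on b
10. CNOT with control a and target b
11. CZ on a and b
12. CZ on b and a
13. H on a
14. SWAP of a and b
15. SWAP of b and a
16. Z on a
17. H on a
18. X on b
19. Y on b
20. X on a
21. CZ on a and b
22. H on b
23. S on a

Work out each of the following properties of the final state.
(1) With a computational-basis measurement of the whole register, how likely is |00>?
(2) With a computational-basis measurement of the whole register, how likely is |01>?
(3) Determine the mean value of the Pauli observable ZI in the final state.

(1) The probability of measuring |00> is 1/2.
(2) The probability of measuring |01> is 1/2.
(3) The expectation value of ZI is 1.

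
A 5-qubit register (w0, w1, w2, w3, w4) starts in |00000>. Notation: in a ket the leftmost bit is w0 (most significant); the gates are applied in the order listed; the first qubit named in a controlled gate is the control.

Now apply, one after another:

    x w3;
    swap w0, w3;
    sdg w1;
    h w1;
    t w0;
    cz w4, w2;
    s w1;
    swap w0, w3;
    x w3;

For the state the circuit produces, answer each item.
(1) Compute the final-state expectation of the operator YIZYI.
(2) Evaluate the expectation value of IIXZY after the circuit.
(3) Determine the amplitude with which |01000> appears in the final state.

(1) In the final state, YIZYI has expectation 0.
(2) The expectation value of IIXZY is 0.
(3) The final state's coefficient on |01000> equals sqrt(2)*exp(3*I*pi/4)/2.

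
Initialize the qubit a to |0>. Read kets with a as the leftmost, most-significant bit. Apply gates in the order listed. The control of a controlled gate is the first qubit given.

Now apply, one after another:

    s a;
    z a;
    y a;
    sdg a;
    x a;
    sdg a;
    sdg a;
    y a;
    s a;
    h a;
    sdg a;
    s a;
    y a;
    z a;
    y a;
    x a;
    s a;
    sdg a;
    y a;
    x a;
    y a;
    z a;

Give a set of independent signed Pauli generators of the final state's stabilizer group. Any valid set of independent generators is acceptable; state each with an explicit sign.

One valid set of independent stabilizer generators is -X (any independent generating set of the same group is equally correct).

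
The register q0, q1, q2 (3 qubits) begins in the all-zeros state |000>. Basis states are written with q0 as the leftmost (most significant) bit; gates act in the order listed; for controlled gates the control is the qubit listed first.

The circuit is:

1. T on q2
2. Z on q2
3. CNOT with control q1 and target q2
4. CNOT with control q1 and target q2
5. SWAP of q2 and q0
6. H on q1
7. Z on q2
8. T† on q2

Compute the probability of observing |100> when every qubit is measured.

Outcome |100> occurs with probability 0.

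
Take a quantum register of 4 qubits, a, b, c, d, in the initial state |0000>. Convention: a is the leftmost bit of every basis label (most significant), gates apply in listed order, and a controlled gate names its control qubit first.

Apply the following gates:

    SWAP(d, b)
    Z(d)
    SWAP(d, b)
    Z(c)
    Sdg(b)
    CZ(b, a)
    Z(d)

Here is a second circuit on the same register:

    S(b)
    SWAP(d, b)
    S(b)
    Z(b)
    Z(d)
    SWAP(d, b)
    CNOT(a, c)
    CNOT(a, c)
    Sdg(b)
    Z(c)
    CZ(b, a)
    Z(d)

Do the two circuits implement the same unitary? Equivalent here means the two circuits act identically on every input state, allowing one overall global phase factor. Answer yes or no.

No, they are not equivalent — no single phase factor reconciles the two unitaries.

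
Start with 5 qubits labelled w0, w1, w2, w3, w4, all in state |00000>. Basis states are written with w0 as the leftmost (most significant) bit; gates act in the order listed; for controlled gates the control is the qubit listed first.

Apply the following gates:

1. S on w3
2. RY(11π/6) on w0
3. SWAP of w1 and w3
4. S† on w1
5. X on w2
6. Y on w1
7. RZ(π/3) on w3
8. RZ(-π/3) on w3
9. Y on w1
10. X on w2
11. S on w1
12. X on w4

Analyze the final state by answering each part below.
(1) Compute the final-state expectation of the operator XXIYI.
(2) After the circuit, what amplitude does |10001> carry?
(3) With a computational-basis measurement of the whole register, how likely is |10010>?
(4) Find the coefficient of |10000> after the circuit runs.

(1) The expectation value of XXIYI is 0. Key observation: the block from step 4 through step 11 cancels to the identity and can be dropped.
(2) The final state's coefficient on |10001> equals -sqrt(2)/4 + sqrt(6)/4.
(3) The probability of measuring |10010> is 0.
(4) |10000> carries amplitude 0 in the final state.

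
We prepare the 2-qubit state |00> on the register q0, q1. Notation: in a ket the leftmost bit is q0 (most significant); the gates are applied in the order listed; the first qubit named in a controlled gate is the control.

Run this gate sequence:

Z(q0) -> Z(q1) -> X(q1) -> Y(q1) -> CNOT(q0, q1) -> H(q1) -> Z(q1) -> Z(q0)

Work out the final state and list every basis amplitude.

The resulting statevector has amplitude -sqrt(2)*I/2 on |00>, sqrt(2)*I/2 on |01>, 0 on |10>, 0 on |11>.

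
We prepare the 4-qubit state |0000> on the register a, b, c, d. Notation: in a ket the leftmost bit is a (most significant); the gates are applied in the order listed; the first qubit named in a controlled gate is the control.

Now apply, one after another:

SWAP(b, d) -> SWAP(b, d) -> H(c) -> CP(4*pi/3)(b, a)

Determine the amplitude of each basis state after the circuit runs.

The final amplitudes are sqrt(2)/2 on |0000>, sqrt(2)/2 on |0010>, and 0 on every other basis state. Key observation: gates 1-2 undo each other exactly, leaving only the rest of the circuit to track.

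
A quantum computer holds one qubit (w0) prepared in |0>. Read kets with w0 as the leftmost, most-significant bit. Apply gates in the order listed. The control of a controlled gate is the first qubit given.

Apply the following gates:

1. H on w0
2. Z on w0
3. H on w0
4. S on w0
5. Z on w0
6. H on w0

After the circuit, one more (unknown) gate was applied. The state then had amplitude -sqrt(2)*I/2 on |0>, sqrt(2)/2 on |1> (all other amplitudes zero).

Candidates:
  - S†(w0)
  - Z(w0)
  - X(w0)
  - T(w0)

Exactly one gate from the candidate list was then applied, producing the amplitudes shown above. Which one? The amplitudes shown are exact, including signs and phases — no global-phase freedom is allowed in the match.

It was S†(w0) that produced the state shown.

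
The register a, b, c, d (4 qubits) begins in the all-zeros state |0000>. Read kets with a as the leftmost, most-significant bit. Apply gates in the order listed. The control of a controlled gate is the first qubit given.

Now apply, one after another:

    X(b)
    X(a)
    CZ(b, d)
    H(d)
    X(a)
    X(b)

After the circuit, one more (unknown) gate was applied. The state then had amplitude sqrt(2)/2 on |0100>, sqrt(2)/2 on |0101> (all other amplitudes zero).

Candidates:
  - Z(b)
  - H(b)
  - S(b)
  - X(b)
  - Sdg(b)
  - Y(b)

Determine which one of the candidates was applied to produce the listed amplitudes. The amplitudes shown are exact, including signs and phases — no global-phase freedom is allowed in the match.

The unique candidate consistent with the amplitudes is X(b).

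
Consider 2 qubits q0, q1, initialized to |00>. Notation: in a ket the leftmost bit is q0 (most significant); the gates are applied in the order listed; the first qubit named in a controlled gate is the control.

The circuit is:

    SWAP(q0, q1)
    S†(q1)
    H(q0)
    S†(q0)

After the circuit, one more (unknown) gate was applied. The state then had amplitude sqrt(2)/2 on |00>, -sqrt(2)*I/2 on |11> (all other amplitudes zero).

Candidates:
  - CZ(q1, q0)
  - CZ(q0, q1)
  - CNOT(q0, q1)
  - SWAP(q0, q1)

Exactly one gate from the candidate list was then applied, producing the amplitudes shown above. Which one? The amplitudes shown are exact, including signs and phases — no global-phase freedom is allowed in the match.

The unique candidate consistent with the amplitudes is CNOT(q0, q1).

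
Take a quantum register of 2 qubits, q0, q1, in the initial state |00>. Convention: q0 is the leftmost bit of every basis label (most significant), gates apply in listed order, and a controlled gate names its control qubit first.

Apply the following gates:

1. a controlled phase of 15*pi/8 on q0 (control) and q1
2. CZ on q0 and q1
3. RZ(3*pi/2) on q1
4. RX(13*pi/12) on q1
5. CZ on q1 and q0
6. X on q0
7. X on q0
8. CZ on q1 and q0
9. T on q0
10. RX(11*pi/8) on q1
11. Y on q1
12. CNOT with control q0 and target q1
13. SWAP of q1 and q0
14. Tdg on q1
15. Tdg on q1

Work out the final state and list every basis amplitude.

The resulting statevector has amplitude sqrt(3)*sqrt(sqrt(2)/4 + 1/2)*exp(-3*I*pi/4)*cos(5*pi/16)/2 + sqrt(sqrt(2)/4 + 1/2)*exp(-3*I*pi/4)*sin(5*pi/16)/2 + sqrt(1/2 - sqrt(2)/4)*exp(-3*I*pi/4)*cos(5*pi/16)/2 - sqrt(3)*sqrt(1/2 - sqrt(2)/4)*exp(-3*I*pi/4)*sin(5*pi/16)/2 on |00>, 0 on |01>, I*sqrt(sqrt(2)/4 + 1/2)*exp(-3*I*pi/4)*cos(5*pi/16)/2 - I*sqrt(1/2 - sqrt(2)/4)*exp(-3*I*pi/4)*sin(5*pi/16)/2 - sqrt(3)*I*sqrt(1/2 - sqrt(2)/4)*exp(-3*I*pi/4)*cos(5*pi/16)/2 - sqrt(3)*I*sqrt(sqrt(2)/4 + 1/2)*exp(-3*I*pi/4)*sin(5*pi/16)/2 on |10>, 0 on |11>. Key observation: the block from step 5 through step 8 cancels to the identity and can be dropped.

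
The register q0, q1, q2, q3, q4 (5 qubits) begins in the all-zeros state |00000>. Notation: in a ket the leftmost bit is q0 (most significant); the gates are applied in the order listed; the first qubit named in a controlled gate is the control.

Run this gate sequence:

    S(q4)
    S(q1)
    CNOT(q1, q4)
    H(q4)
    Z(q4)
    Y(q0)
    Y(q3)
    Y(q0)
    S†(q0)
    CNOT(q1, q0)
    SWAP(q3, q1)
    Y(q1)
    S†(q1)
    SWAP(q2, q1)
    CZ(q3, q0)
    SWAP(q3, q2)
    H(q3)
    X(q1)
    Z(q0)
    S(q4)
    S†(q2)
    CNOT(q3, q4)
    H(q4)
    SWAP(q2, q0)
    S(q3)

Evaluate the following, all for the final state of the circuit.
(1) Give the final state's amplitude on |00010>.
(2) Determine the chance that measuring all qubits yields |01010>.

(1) The final state's coefficient on |00010> equals 0.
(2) A full measurement returns |01010> with probability 1/4.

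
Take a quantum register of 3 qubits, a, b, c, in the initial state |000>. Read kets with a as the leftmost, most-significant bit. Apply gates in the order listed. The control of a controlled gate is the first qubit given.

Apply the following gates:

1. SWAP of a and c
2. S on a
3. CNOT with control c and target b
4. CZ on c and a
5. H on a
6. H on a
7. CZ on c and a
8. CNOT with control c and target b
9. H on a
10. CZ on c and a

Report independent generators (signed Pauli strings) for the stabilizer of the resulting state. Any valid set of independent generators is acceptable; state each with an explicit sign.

The final state is stabilized by the group generated by +XII, +IZI, +IIZ; other independent generating sets are equally valid. Key observation: the block from step 3 through step 8 cancels to the identity and can be dropped.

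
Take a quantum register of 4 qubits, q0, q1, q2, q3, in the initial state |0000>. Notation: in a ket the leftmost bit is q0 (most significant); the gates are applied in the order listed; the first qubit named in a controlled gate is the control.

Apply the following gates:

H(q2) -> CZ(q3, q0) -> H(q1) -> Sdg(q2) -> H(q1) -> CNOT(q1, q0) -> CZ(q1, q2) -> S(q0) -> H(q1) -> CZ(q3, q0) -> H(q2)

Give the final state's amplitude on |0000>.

The amplitude on |0000> is sqrt(2)*(1 - I)/4.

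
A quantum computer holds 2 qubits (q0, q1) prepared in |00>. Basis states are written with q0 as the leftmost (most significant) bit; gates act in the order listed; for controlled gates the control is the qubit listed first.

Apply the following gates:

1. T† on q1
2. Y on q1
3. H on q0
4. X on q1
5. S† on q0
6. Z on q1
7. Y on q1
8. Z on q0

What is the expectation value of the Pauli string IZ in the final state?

The expectation value of IZ is -1.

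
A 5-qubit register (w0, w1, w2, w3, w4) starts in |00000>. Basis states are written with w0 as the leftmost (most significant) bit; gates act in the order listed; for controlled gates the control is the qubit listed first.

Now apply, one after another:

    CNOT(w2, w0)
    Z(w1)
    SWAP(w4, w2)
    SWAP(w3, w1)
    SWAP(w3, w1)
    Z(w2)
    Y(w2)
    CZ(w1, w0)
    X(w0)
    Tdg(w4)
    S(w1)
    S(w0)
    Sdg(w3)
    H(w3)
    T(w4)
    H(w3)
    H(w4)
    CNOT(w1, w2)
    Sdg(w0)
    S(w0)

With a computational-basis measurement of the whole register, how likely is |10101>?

The probability of measuring |10101> is 1/2. Key observation: the block from step 4 through step 5 cancels to the identity and can be dropped.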